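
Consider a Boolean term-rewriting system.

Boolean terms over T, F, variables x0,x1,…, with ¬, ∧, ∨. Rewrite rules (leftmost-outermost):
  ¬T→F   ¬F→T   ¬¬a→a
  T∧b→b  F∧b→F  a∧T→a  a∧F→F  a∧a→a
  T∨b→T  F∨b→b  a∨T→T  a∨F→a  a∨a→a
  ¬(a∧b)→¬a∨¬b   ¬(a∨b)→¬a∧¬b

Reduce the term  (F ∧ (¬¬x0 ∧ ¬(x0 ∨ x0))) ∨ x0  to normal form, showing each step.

  start: (F ∧ (¬¬x0 ∧ ¬(x0 ∨ x0))) ∨ x0
  step 1: F ∨ x0
  step 2: x0

Answer: normal form = x0  (in 2 steps)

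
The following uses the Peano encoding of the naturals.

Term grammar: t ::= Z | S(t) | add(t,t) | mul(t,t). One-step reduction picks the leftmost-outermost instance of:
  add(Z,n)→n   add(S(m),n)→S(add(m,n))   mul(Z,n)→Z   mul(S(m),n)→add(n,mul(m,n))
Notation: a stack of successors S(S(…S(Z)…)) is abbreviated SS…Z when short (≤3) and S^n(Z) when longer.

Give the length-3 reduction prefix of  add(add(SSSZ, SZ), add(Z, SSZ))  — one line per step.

  start: add(add(SSSZ, SZ), add(Z, SSZ))
  step 1: add(S(add(SSZ, SZ)), add(Z, SSZ))
  step 2: S(add(add(SSZ, SZ), add(Z, SSZ)))
  step 3: S(add(S(add(SZ, SZ)), add(Z, SSZ)))

Answer: after 3 steps: S(add(S(add(SZ, SZ)), add(Z, SSZ)))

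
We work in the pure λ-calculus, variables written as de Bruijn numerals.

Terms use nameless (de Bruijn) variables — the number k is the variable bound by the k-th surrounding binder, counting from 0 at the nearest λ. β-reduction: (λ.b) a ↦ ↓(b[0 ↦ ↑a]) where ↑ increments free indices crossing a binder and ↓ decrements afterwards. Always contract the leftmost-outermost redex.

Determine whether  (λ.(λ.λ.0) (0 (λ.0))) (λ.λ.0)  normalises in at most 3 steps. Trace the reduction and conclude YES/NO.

  start: (λ.(λ.λ.0) (0 (λ.0))) (λ.λ.0)
  step 1: (λ.λ.0) ((λ.λ.0) (λ.0))
  step 2: λ.0

Answer: YES — reaches normal form λ.0 in 2 ≤ 3 steps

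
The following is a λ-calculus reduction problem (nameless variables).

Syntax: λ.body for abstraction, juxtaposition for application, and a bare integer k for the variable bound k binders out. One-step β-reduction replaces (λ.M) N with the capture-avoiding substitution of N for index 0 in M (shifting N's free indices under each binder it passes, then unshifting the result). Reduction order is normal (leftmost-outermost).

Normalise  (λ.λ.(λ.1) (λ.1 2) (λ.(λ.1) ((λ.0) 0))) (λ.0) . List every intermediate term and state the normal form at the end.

  start: (λ.λ.(λ.1) (λ.1 2) (λ.(λ.1) ((λ.0) 0))) (λ.0)
  →1  λ.(λ.1) (λ.1 (λ.0)) (λ.(λ.1) ((λ.0) 0))
  →2  λ.0 (λ.(λ.1) ((λ.0) 0))
  →3  λ.0 (λ.0)

Answer: normal form = λ.0 (λ.0)  (in 3 steps)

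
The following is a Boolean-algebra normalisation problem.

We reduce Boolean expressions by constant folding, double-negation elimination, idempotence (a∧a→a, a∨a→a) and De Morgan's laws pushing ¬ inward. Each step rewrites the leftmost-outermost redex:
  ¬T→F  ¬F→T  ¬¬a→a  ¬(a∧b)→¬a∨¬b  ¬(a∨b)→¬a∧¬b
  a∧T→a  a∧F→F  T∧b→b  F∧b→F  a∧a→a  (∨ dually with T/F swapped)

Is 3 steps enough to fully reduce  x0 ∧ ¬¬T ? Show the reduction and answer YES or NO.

  start: x0 ∧ ¬¬T
  →1  x0 ∧ T
  →2  x0

Answer: YES — reaches normal form x0 in 2 ≤ 3 steps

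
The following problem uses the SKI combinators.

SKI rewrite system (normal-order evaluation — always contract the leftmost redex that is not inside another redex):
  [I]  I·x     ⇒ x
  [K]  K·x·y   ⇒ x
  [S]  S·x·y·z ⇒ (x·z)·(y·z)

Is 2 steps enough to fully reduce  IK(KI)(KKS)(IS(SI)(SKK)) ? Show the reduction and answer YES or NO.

  start: IK(KI)(KKS)(IS(SI)(SKK))
  →1  K(KI)(KKS)(IS(SI)(SKK))
  →2  KI(IS(SI)(SKK))

Answer: NO — after 2 steps the term is KI(IS(SI)(SKK)), not yet normal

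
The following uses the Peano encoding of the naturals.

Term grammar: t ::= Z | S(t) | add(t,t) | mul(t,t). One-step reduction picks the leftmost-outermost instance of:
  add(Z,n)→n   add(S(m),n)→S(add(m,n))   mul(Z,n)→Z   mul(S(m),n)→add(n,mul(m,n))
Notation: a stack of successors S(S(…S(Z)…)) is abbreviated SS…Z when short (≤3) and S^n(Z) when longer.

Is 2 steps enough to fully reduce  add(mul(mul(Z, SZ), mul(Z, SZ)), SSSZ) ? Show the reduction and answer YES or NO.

  start: add(mul(mul(Z, SZ), mul(Z, SZ)), SSSZ)
  →1  add(mul(Z, mul(Z, SZ)), SSSZ)
  →2  add(Z, SSSZ)

Answer: NO — after 2 steps the term is add(Z, SSSZ), not yet normal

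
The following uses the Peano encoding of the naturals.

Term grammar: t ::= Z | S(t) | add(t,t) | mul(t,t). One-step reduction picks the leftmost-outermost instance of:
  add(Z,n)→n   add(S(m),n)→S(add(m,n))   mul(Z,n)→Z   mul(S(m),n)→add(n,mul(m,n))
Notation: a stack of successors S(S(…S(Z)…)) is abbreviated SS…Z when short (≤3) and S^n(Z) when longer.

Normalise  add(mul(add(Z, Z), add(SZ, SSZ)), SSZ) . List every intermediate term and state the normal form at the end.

Answer: normal form = SSZ  (in 3 steps)

Working:
  start: add(mul(add(Z, Z), add(SZ, SSZ)), SSZ)
  [1] add(mul(Z, add(SZ, SSZ)), SSZ)
  [2] add(Z, SSZ)
  [3] SSZ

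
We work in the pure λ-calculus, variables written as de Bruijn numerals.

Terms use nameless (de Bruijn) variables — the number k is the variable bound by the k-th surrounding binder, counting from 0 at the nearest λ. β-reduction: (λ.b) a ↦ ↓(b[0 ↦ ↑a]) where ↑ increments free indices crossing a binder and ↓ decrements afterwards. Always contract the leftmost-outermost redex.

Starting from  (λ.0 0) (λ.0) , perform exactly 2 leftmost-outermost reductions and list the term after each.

Answer: after 2 steps: λ.0

Derivation:
  start: (λ.0 0) (λ.0)
  →1  (λ.0) (λ.0)
  →2  λ.0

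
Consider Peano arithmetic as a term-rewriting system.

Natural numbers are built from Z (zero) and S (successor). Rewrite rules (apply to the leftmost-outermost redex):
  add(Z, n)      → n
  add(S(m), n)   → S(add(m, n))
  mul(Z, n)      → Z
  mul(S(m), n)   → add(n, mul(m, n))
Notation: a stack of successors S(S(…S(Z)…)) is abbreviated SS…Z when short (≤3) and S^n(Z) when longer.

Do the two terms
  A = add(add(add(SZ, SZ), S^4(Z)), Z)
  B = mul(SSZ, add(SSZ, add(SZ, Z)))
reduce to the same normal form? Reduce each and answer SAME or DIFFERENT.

Answer: SAME — A ⇓ S^6(Z), B ⇓ S^6(Z)

Reduction:
Term A:
  start: add(add(add(SZ, SZ), S^4(Z)), Z)
  [1] add(add(S(add(Z, SZ)), S^4(Z)), Z)
  [2] add(S(add(add(Z, SZ), S^4(Z))), Z)
  [3] S(add(add(add(Z, SZ), S^4(Z)), Z))
  [4] S(add(add(SZ, S^4(Z)), Z))
  [5] S(add(S(add(Z, S^4(Z))), Z))
  [6] S(S(add(add(Z, S^4(Z)), Z)))
  [7] S(S(add(S^4(Z), Z)))
  [8] S(S(S(add(SSSZ, Z))))
  [9] S(S(S(S(add(SSZ, Z)))))
  [10] S(S(S(S(S(add(SZ, Z))))))
  [11] S(S(S(S(S(S(add(Z, Z)))))))
  [12] S^6(Z)

Term B:
  start: mul(SSZ, add(SSZ, add(SZ, Z)))
  [1] add(add(SSZ, add(SZ, Z)), mul(SZ, add(SSZ, add(SZ, Z))))
  [2] add(S(add(SZ, add(SZ, Z))), mul(SZ, add(SSZ, add(SZ, Z))))
  [3] S(add(add(SZ, add(SZ, Z)), mul(SZ, add(SSZ, add(SZ, Z)))))
  [4] S(add(S(add(Z, add(SZ, Z))), mul(SZ, add(SSZ, add(SZ, Z)))))
  [5] S(S(add(add(Z, add(SZ, Z)), mul(SZ, add(SSZ, add(SZ, Z))))))
  [6] S(S(add(add(SZ, Z), mul(SZ, add(SSZ, add(SZ, Z))))))
  [7] S(S(add(S(add(Z, Z)), mul(SZ, add(SSZ, add(SZ, Z))))))
  [8] S(S(S(add(add(Z, Z), mul(SZ, add(SSZ, add(SZ, Z)))))))
  [9] S(S(S(add(Z, mul(SZ, add(SSZ, add(SZ, Z)))))))
  [10] S(S(S(mul(SZ, add(SSZ, add(SZ, Z))))))
  [11] S(S(S(add(add(SSZ, add(SZ, Z)), mul(Z, add(SSZ, add(SZ, Z)))))))
  [12] S(S(S(add(S(add(SZ, add(SZ, Z))), mul(Z, add(SSZ, add(SZ, Z)))))))
  [13] S(S(S(S(add(add(SZ, add(SZ, Z)), mul(Z, add(SSZ, add(SZ, Z))))))))
  [14] S(S(S(S(add(S(add(Z, add(SZ, Z))), mul(Z, add(SSZ, add(SZ, Z))))))))
  [15] S(S(S(S(S(add(add(Z, add(SZ, Z)), mul(Z, add(SSZ, add(SZ, Z)))))))))
  [16] S(S(S(S(S(add(add(SZ, Z), mul(Z, add(SSZ, add(SZ, Z)))))))))
  [17] S(S(S(S(S(add(S(add(Z, Z)), mul(Z, add(SSZ, add(SZ, Z)))))))))
  [18] S(S(S(S(S(S(add(add(Z, Z), mul(Z, add(SSZ, add(SZ, Z))))))))))
  [19] S(S(S(S(S(S(add(Z, mul(Z, add(SSZ, add(SZ, Z))))))))))
  [20] S(S(S(S(S(S(mul(Z, add(SSZ, add(SZ, Z)))))))))
  [21] S^6(Z)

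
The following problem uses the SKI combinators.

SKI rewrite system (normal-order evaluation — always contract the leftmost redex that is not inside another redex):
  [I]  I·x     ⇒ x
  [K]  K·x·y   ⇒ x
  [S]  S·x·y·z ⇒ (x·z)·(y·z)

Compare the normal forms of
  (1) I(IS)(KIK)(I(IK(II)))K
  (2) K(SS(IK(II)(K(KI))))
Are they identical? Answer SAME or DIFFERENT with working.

Term A:
  start: I(IS)(KIK)(I(IK(II)))K
  [1] IS(KIK)(I(IK(II)))K
  [2] S(KIK)(I(IK(II)))K
  [3] KIKK(I(IK(II))K)
  [4] IK(I(IK(II))K)
  [5] K(I(IK(II))K)
  [6] K(IK(II)K)
  [7] K(K(II)K)
  [8] K(II)
  [9] KI

Term B:
  start: K(SS(IK(II)(K(KI))))
  [1] K(SS(K(II)(K(KI))))
  [2] K(SS(II))
  [3] K(SSI)

Answer: DIFFERENT — A ⇓ KI, B ⇓ K(SSI)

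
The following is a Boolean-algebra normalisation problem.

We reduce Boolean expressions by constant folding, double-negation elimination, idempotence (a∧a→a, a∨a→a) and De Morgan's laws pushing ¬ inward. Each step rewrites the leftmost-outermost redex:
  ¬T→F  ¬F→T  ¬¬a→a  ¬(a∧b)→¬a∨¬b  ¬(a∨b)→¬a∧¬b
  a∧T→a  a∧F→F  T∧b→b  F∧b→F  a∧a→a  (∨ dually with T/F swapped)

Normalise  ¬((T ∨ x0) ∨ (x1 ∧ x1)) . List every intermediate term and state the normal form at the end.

  start: ¬((T ∨ x0) ∨ (x1 ∧ x1))
  →1  ¬(T ∨ x0) ∧ ¬(x1 ∧ x1)
  →2  (¬T ∧ ¬x0) ∧ ¬(x1 ∧ x1)
  →3  (F ∧ ¬x0) ∧ ¬(x1 ∧ x1)
  →4  F ∧ ¬(x1 ∧ x1)
  →5  F

Answer: normal form = F  (in 5 steps)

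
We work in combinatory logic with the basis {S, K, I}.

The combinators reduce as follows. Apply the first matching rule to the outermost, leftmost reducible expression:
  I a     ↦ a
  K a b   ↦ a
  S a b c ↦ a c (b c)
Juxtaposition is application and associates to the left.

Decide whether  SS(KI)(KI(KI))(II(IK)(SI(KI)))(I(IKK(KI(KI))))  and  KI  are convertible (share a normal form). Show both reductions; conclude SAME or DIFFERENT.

Answer: SAME — A ⇓ KI, B ⇓ KI

Working:
Term A:
  start: SS(KI)(KI(KI))(II(IK)(SI(KI)))(I(IKK(KI(KI))))
  →1  S(KI(KI))(KI(KI(KI)))(II(IK)(SI(KI)))(I(IKK(KI(KI))))
  →2  KI(KI)(II(IK)(SI(KI)))(KI(KI(KI))(II(IK)(SI(KI))))(I(IKK(KI(KI))))
  →3  I(II(IK)(SI(KI)))(KI(KI(KI))(II(IK)(SI(KI))))(I(IKK(KI(KI))))
  →4  II(IK)(SI(KI))(KI(KI(KI))(II(IK)(SI(KI))))(I(IKK(KI(KI))))
  →5  I(IK)(SI(KI))(KI(KI(KI))(II(IK)(SI(KI))))(I(IKK(KI(KI))))
  →6  IK(SI(KI))(KI(KI(KI))(II(IK)(SI(KI))))(I(IKK(KI(KI))))
  →7  K(SI(KI))(KI(KI(KI))(II(IK)(SI(KI))))(I(IKK(KI(KI))))
  →8  SI(KI)(I(IKK(KI(KI))))
  →9  I(I(IKK(KI(KI))))(KI(I(IKK(KI(KI)))))
  →10  I(IKK(KI(KI)))(KI(I(IKK(KI(KI)))))
  →11  IKK(KI(KI))(KI(I(IKK(KI(KI)))))
  →12  KK(KI(KI))(KI(I(IKK(KI(KI)))))
  →13  K(KI(I(IKK(KI(KI)))))
  →14  KI

Term B:
  start: KI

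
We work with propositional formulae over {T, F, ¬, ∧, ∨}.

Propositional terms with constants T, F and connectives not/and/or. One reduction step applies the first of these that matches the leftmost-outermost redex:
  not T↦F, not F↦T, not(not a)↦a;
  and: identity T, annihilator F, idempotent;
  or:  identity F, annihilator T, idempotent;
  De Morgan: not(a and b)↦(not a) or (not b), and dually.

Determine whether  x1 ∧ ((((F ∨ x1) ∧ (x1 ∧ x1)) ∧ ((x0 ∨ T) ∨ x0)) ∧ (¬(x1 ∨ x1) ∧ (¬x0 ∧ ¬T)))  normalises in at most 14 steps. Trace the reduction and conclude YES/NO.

Answer: YES — reaches normal form F in 13 ≤ 14 steps

Reduction:
  start: x1 ∧ ((((F ∨ x1) ∧ (x1 ∧ x1)) ∧ ((x0 ∨ T) ∨ x0)) ∧ (¬(x1 ∨ x1) ∧ (¬x0 ∧ ¬T)))
  step 1: x1 ∧ (((x1 ∧ (x1 ∧ x1)) ∧ ((x0 ∨ T) ∨ x0)) ∧ (¬(x1 ∨ x1) ∧ (¬x0 ∧ ¬T)))
  step 2: x1 ∧ (((x1 ∧ x1) ∧ ((x0 ∨ T) ∨ x0)) ∧ (¬(x1 ∨ x1) ∧ (¬x0 ∧ ¬T)))
  step 3: x1 ∧ ((x1 ∧ ((x0 ∨ T) ∨ x0)) ∧ (¬(x1 ∨ x1) ∧ (¬x0 ∧ ¬T)))
  step 4: x1 ∧ ((x1 ∧ (T ∨ x0)) ∧ (¬(x1 ∨ x1) ∧ (¬x0 ∧ ¬T)))
  step 5: x1 ∧ ((x1 ∧ T) ∧ (¬(x1 ∨ x1) ∧ (¬x0 ∧ ¬T)))
  step 6: x1 ∧ (x1 ∧ (¬(x1 ∨ x1) ∧ (¬x0 ∧ ¬T)))
  step 7: x1 ∧ (x1 ∧ ((¬x1 ∧ ¬x1) ∧ (¬x0 ∧ ¬T)))
  step 8: x1 ∧ (x1 ∧ (¬x1 ∧ (¬x0 ∧ ¬T)))
  step 9: x1 ∧ (x1 ∧ (¬x1 ∧ (¬x0 ∧ F)))
  step 10: x1 ∧ (x1 ∧ (¬x1 ∧ F))
  step 11: x1 ∧ (x1 ∧ F)
  step 12: x1 ∧ F
  step 13: F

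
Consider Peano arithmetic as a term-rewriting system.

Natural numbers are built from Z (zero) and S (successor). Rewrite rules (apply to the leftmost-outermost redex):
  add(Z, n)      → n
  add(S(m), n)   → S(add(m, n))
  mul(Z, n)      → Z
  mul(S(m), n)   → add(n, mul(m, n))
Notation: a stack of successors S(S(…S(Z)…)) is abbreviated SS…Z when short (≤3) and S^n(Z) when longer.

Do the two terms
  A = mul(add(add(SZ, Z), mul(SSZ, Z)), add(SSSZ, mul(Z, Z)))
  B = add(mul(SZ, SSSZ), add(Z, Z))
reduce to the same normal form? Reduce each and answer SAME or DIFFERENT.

Term A:
  start: mul(add(add(SZ, Z), mul(SSZ, Z)), add(SSSZ, mul(Z, Z)))
  [1] mul(add(S(add(Z, Z)), mul(SSZ, Z)), add(SSSZ, mul(Z, Z)))
  [2] mul(S(add(add(Z, Z), mul(SSZ, Z))), add(SSSZ, mul(Z, Z)))
  [3] add(add(SSSZ, mul(Z, Z)), mul(add(add(Z, Z), mul(SSZ, Z)), add(SSSZ, mul(Z, Z))))
  [4] add(S(add(SSZ, mul(Z, Z))), mul(add(add(Z, Z), mul(SSZ, Z)), add(SSSZ, mul(Z, Z))))
  [5] S(add(add(SSZ, mul(Z, Z)), mul(add(add(Z, Z), mul(SSZ, Z)), add(SSSZ, mul(Z, Z)))))
  [6] S(add(S(add(SZ, mul(Z, Z))), mul(add(add(Z, Z), mul(SSZ, Z)), add(SSSZ, mul(Z, Z)))))
  [7] S(S(add(add(SZ, mul(Z, Z)), mul(add(add(Z, Z), mul(SSZ, Z)), add(SSSZ, mul(Z, Z))))))
  [8] S(S(add(S(add(Z, mul(Z, Z))), mul(add(add(Z, Z), mul(SSZ, Z)), add(SSSZ, mul(Z, Z))))))
  [9] S(S(S(add(add(Z, mul(Z, Z)), mul(add(add(Z, Z), mul(SSZ, Z)), add(SSSZ, mul(Z, Z)))))))
  [10] S(S(S(add(mul(Z, Z), mul(add(add(Z, Z), mul(SSZ, Z)), add(SSSZ, mul(Z, Z)))))))
  [11] S(S(S(add(Z, mul(add(add(Z, Z), mul(SSZ, Z)), add(SSSZ, mul(Z, Z)))))))
  [12] S(S(S(mul(add(add(Z, Z), mul(SSZ, Z)), add(SSSZ, mul(Z, Z))))))
  [13] S(S(S(mul(add(Z, mul(SSZ, Z)), add(SSSZ, mul(Z, Z))))))
  [14] S(S(S(mul(mul(SSZ, Z), add(SSSZ, mul(Z, Z))))))
  [15] S(S(S(mul(add(Z, mul(SZ, Z)), add(SSSZ, mul(Z, Z))))))
  [16] S(S(S(mul(mul(SZ, Z), add(SSSZ, mul(Z, Z))))))
  [17] S(S(S(mul(add(Z, mul(Z, Z)), add(SSSZ, mul(Z, Z))))))
  [18] S(S(S(mul(mul(Z, Z), add(SSSZ, mul(Z, Z))))))
  [19] S(S(S(mul(Z, add(SSSZ, mul(Z, Z))))))
  [20] SSSZ

Term B:
  start: add(mul(SZ, SSSZ), add(Z, Z))
  [1] add(add(SSSZ, mul(Z, SSSZ)), add(Z, Z))
  [2] add(S(add(SSZ, mul(Z, SSSZ))), add(Z, Z))
  [3] S(add(add(SSZ, mul(Z, SSSZ)), add(Z, Z)))
  [4] S(add(S(add(SZ, mul(Z, SSSZ))), add(Z, Z)))
  [5] S(S(add(add(SZ, mul(Z, SSSZ)), add(Z, Z))))
  [6] S(S(add(S(add(Z, mul(Z, SSSZ))), add(Z, Z))))
  [7] S(S(S(add(add(Z, mul(Z, SSSZ)), add(Z, Z)))))
  [8] S(S(S(add(mul(Z, SSSZ), add(Z, Z)))))
  [9] S(S(S(add(Z, add(Z, Z)))))
  [10] S(S(S(add(Z, Z))))
  [11] SSSZ

Answer: SAME — A ⇓ SSSZ, B ⇓ SSSZ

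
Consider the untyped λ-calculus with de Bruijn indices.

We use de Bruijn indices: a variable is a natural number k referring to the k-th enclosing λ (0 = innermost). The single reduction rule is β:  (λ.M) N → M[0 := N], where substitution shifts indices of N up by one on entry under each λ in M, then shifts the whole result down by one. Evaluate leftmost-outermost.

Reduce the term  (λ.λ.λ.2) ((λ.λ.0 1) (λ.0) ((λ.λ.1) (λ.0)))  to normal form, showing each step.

Answer: normal form = λ.λ.λ.0  (in 5 steps)

Working:
  start: (λ.λ.λ.2) ((λ.λ.0 1) (λ.0) ((λ.λ.1) (λ.0)))
  →1  λ.λ.(λ.λ.0 1) (λ.0) ((λ.λ.1) (λ.0))
  →2  λ.λ.(λ.0 (λ.0)) ((λ.λ.1) (λ.0))
  →3  λ.λ.(λ.λ.1) (λ.0) (λ.0)
  →4  λ.λ.(λ.λ.0) (λ.0)
  →5  λ.λ.λ.0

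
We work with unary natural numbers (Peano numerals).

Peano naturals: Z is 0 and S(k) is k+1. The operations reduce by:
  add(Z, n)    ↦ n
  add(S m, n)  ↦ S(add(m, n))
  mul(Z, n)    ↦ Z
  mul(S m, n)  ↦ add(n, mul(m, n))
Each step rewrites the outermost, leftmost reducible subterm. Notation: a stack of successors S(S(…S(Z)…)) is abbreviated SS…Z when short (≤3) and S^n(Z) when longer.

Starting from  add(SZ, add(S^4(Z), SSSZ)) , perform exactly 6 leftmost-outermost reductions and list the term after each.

Answer: after 6 steps: S(S(S(S(S(add(Z, SSSZ))))))

Derivation:
  start: add(SZ, add(S^4(Z), SSSZ))
  →1  S(add(Z, add(S^4(Z), SSSZ)))
  →2  S(add(S^4(Z), SSSZ))
  →3  S(S(add(SSSZ, SSSZ)))
  →4  S(S(S(add(SSZ, SSSZ))))
  →5  S(S(S(S(add(SZ, SSSZ)))))
  →6  S(S(S(S(S(add(Z, SSSZ))))))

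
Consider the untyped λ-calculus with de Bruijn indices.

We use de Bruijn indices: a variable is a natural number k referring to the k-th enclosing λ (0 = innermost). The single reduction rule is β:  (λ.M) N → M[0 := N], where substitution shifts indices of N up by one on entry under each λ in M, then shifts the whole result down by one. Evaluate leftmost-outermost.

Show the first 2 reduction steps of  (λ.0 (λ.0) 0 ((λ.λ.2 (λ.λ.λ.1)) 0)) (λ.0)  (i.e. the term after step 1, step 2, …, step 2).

  start: (λ.0 (λ.0) 0 ((λ.λ.2 (λ.λ.λ.1)) 0)) (λ.0)
  [1] (λ.0) (λ.0) (λ.0) ((λ.λ.(λ.0) (λ.λ.λ.1)) (λ.0))
  [2] (λ.0) (λ.0) ((λ.λ.(λ.0) (λ.λ.λ.1)) (λ.0))

Answer: after 2 steps: (λ.0) (λ.0) ((λ.λ.(λ.0) (λ.λ.λ.1)) (λ.0))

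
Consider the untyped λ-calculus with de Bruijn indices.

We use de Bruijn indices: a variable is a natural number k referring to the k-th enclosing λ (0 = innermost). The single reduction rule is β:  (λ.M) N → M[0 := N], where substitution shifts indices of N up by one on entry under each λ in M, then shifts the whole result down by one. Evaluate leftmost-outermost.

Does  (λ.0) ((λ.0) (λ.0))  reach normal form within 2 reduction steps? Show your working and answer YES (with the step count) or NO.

  start: (λ.0) ((λ.0) (λ.0))
  →1  (λ.0) (λ.0)
  →2  λ.0

Answer: YES — reaches normal form λ.0 in 2 ≤ 2 steps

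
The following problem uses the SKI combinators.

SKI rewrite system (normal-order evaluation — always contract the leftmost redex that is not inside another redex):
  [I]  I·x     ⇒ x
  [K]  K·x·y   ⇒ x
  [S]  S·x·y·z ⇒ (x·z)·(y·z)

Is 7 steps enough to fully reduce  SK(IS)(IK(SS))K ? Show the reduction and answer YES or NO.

Answer: YES — reaches normal form SS in 4 ≤ 7 steps

Reduction:
  start: SK(IS)(IK(SS))K
  step 1: K(IK(SS))(IS(IK(SS)))K
  step 2: IK(SS)K
  step 3: K(SS)K
  step 4: SS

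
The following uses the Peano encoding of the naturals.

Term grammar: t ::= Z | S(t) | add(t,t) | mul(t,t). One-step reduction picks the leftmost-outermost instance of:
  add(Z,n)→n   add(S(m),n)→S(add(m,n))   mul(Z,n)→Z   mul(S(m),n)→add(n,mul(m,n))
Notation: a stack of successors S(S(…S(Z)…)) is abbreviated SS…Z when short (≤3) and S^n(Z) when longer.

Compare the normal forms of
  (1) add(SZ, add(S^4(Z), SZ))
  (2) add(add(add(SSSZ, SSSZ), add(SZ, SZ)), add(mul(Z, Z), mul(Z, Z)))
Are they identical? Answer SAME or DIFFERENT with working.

Term A:
  start: add(SZ, add(S^4(Z), SZ))
  [1] S(add(Z, add(S^4(Z), SZ)))
  [2] S(add(S^4(Z), SZ))
  [3] S(S(add(SSSZ, SZ)))
  [4] S(S(S(add(SSZ, SZ))))
  [5] S(S(S(S(add(SZ, SZ)))))
  [6] S(S(S(S(S(add(Z, SZ))))))
  [7] S^6(Z)

Term B:
  start: add(add(add(SSSZ, SSSZ), add(SZ, SZ)), add(mul(Z, Z), mul(Z, Z)))
  [1] add(add(S(add(SSZ, SSSZ)), add(SZ, SZ)), add(mul(Z, Z), mul(Z, Z)))
  [2] add(S(add(add(SSZ, SSSZ), add(SZ, SZ))), add(mul(Z, Z), mul(Z, Z)))
  [3] S(add(add(add(SSZ, SSSZ), add(SZ, SZ)), add(mul(Z, Z), mul(Z, Z))))
  [4] S(add(add(S(add(SZ, SSSZ)), add(SZ, SZ)), add(mul(Z, Z), mul(Z, Z))))
  [5] S(add(S(add(add(SZ, SSSZ), add(SZ, SZ))), add(mul(Z, Z), mul(Z, Z))))
  [6] S(S(add(add(add(SZ, SSSZ), add(SZ, SZ)), add(mul(Z, Z), mul(Z, Z)))))
  [7] S(S(add(add(S(add(Z, SSSZ)), add(SZ, SZ)), add(mul(Z, Z), mul(Z, Z)))))
  [8] S(S(add(S(add(add(Z, SSSZ), add(SZ, SZ))), add(mul(Z, Z), mul(Z, Z)))))
  [9] S(S(S(add(add(add(Z, SSSZ), add(SZ, SZ)), add(mul(Z, Z), mul(Z, Z))))))
  [10] S(S(S(add(add(SSSZ, add(SZ, SZ)), add(mul(Z, Z), mul(Z, Z))))))
  [11] S(S(S(add(S(add(SSZ, add(SZ, SZ))), add(mul(Z, Z), mul(Z, Z))))))
  [12] S(S(S(S(add(add(SSZ, add(SZ, SZ)), add(mul(Z, Z), mul(Z, Z)))))))
  [13] S(S(S(S(add(S(add(SZ, add(SZ, SZ))), add(mul(Z, Z), mul(Z, Z)))))))
  [14] S(S(S(S(S(add(add(SZ, add(SZ, SZ)), add(mul(Z, Z), mul(Z, Z))))))))
  [15] S(S(S(S(S(add(S(add(Z, add(SZ, SZ))), add(mul(Z, Z), mul(Z, Z))))))))
  [16] S(S(S(S(S(S(add(add(Z, add(SZ, SZ)), add(mul(Z, Z), mul(Z, Z)))))))))
  [17] S(S(S(S(S(S(add(add(SZ, SZ), add(mul(Z, Z), mul(Z, Z)))))))))
  [18] S(S(S(S(S(S(add(S(add(Z, SZ)), add(mul(Z, Z), mul(Z, Z)))))))))
  [19] S(S(S(S(S(S(S(add(add(Z, SZ), add(mul(Z, Z), mul(Z, Z))))))))))
  [20] S(S(S(S(S(S(S(add(SZ, add(mul(Z, Z), mul(Z, Z))))))))))
  [21] S(S(S(S(S(S(S(S(add(Z, add(mul(Z, Z), mul(Z, Z)))))))))))
  [22] S(S(S(S(S(S(S(S(add(mul(Z, Z), mul(Z, Z))))))))))
  [23] S(S(S(S(S(S(S(S(add(Z, mul(Z, Z))))))))))
  [24] S(S(S(S(S(S(S(S(mul(Z, Z)))))))))
  [25] S^8(Z)

Answer: DIFFERENT — A ⇓ S^6(Z), B ⇓ S^8(Z)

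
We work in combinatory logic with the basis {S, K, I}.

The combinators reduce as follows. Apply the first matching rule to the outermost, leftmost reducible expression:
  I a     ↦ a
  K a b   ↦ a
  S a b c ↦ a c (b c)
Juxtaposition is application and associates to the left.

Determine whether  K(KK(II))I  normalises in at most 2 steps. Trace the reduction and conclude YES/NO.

  start: K(KK(II))I
  →1  KK(II)
  →2  K

Answer: YES — reaches normal form K in 2 ≤ 2 steps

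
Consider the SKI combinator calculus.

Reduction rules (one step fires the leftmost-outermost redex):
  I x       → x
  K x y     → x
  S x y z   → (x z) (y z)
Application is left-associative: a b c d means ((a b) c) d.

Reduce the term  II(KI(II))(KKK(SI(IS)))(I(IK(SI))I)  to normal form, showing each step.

  start: II(KI(II))(KKK(SI(IS)))(I(IK(SI))I)
  →1  I(KI(II))(KKK(SI(IS)))(I(IK(SI))I)
  →2  KI(II)(KKK(SI(IS)))(I(IK(SI))I)
  →3  I(KKK(SI(IS)))(I(IK(SI))I)
  →4  KKK(SI(IS))(I(IK(SI))I)
  →5  K(SI(IS))(I(IK(SI))I)
  →6  SI(IS)
  →7  SIS

Answer: normal form = SIS  (in 7 steps)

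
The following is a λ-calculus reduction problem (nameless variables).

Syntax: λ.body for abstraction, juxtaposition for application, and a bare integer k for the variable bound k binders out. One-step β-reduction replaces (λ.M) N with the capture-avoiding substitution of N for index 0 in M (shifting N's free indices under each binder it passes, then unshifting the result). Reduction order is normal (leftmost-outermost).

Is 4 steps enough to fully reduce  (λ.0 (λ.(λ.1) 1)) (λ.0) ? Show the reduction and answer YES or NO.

  start: (λ.0 (λ.(λ.1) 1)) (λ.0)
  step 1: (λ.0) (λ.(λ.1) (λ.0))
  step 2: λ.(λ.1) (λ.0)
  step 3: λ.0

Answer: YES — reaches normal form λ.0 in 3 ≤ 4 steps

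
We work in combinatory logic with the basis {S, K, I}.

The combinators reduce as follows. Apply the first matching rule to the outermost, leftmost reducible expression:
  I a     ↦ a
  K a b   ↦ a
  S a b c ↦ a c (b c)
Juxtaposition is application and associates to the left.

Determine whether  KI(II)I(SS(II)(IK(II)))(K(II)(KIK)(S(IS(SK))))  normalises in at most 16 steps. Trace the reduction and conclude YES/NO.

Answer: YES — reaches normal form I in 14 ≤ 16 steps

Derivation:
  start: KI(II)I(SS(II)(IK(II)))(K(II)(KIK)(S(IS(SK))))
  step 1: II(SS(II)(IK(II)))(K(II)(KIK)(S(IS(SK))))
  step 2: I(SS(II)(IK(II)))(K(II)(KIK)(S(IS(SK))))
  step 3: SS(II)(IK(II))(K(II)(KIK)(S(IS(SK))))
  step 4: S(IK(II))(II(IK(II)))(K(II)(KIK)(S(IS(SK))))
  step 5: IK(II)(K(II)(KIK)(S(IS(SK))))(II(IK(II))(K(II)(KIK)(S(IS(SK)))))
  step 6: K(II)(K(II)(KIK)(S(IS(SK))))(II(IK(II))(K(II)(KIK)(S(IS(SK)))))
  step 7: II(II(IK(II))(K(II)(KIK)(S(IS(SK)))))
  step 8: I(II(IK(II))(K(II)(KIK)(S(IS(SK)))))
  step 9: II(IK(II))(K(II)(KIK)(S(IS(SK))))
  step 10: I(IK(II))(K(II)(KIK)(S(IS(SK))))
  step 11: IK(II)(K(II)(KIK)(S(IS(SK))))
  step 12: K(II)(K(II)(KIK)(S(IS(SK))))
  step 13: II
  step 14: I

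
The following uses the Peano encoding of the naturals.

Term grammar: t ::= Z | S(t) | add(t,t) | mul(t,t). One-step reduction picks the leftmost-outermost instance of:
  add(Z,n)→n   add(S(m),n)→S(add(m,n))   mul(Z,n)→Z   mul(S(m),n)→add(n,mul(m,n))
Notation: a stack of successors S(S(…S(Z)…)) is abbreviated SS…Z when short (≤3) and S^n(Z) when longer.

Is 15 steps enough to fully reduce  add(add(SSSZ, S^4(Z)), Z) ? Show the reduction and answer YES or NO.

Answer: YES — reaches normal form S^7(Z) in 12 ≤ 15 steps

Derivation:
  start: add(add(SSSZ, S^4(Z)), Z)
  →1  add(S(add(SSZ, S^4(Z))), Z)
  →2  S(add(add(SSZ, S^4(Z)), Z))
  →3  S(add(S(add(SZ, S^4(Z))), Z))
  →4  S(S(add(add(SZ, S^4(Z)), Z)))
  →5  S(S(add(S(add(Z, S^4(Z))), Z)))
  →6  S(S(S(add(add(Z, S^4(Z)), Z))))
  →7  S(S(S(add(S^4(Z), Z))))
  →8  S(S(S(S(add(SSSZ, Z)))))
  →9  S(S(S(S(S(add(SSZ, Z))))))
  →10  S(S(S(S(S(S(add(SZ, Z)))))))
  →11  S(S(S(S(S(S(S(add(Z, Z))))))))
  →12  S^7(Z)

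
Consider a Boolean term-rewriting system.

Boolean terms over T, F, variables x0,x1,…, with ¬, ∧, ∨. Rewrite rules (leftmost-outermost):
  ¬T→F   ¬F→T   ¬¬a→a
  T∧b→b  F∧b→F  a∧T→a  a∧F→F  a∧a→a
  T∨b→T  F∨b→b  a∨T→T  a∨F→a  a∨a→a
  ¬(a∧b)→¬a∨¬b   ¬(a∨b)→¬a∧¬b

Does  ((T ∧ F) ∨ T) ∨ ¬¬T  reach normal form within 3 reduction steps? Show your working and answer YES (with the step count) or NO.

  start: ((T ∧ F) ∨ T) ∨ ¬¬T
  step 1: T ∨ ¬¬T
  step 2: T

Answer: YES — reaches normal form T in 2 ≤ 3 steps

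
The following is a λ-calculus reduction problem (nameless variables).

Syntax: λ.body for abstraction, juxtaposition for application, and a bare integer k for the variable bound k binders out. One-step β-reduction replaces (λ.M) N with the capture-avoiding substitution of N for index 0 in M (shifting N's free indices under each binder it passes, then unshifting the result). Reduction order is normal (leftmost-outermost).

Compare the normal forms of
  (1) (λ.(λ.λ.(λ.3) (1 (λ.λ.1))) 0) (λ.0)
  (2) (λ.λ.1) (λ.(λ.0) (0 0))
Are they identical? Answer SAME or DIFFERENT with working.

Answer: DIFFERENT — A ⇓ λ.λ.0, B ⇓ λ.λ.0 0

Reduction:
Term A:
  start: (λ.(λ.λ.(λ.3) (1 (λ.λ.1))) 0) (λ.0)
  →1  (λ.λ.(λ.λ.0) (1 (λ.λ.1))) (λ.0)
  →2  λ.(λ.λ.0) ((λ.0) (λ.λ.1))
  →3  λ.λ.0

Term B:
  start: (λ.λ.1) (λ.(λ.0) (0 0))
  →1  λ.λ.(λ.0) (0 0)
  →2  λ.λ.0 0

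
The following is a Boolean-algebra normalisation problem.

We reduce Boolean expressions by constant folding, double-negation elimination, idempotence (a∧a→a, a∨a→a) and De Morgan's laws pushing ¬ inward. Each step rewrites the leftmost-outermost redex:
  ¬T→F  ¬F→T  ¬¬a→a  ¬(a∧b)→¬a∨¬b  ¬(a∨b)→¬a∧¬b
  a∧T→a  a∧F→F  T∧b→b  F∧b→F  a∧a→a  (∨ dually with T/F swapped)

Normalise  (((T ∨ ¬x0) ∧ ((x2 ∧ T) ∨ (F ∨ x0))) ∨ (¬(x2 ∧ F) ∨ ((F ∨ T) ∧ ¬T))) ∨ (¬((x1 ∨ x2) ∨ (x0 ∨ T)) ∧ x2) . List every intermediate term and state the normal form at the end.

  start: (((T ∨ ¬x0) ∧ ((x2 ∧ T) ∨ (F ∨ x0))) ∨ (¬(x2 ∧ F) ∨ ((F ∨ T) ∧ ¬T))) ∨ (¬((x1 ∨ x2) ∨ (x0 ∨ T)) ∧ x2)
  →1  ((T ∧ ((x2 ∧ T) ∨ (F ∨ x0))) ∨ (¬(x2 ∧ F) ∨ ((F ∨ T) ∧ ¬T))) ∨ (¬((x1 ∨ x2) ∨ (x0 ∨ T)) ∧ x2)
  →2  (((x2 ∧ T) ∨ (F ∨ x0)) ∨ (¬(x2 ∧ F) ∨ ((F ∨ T) ∧ ¬T))) ∨ (¬((x1 ∨ x2) ∨ (x0 ∨ T)) ∧ x2)
  →3  ((x2 ∨ (F ∨ x0)) ∨ (¬(x2 ∧ F) ∨ ((F ∨ T) ∧ ¬T))) ∨ (¬((x1 ∨ x2) ∨ (x0 ∨ T)) ∧ x2)
  →4  ((x2 ∨ x0) ∨ (¬(x2 ∧ F) ∨ ((F ∨ T) ∧ ¬T))) ∨ (¬((x1 ∨ x2) ∨ (x0 ∨ T)) ∧ x2)
  →5  ((x2 ∨ x0) ∨ ((¬x2 ∨ ¬F) ∨ ((F ∨ T) ∧ ¬T))) ∨ (¬((x1 ∨ x2) ∨ (x0 ∨ T)) ∧ x2)
  →6  ((x2 ∨ x0) ∨ ((¬x2 ∨ T) ∨ ((F ∨ T) ∧ ¬T))) ∨ (¬((x1 ∨ x2) ∨ (x0 ∨ T)) ∧ x2)
  →7  ((x2 ∨ x0) ∨ (T ∨ ((F ∨ T) ∧ ¬T))) ∨ (¬((x1 ∨ x2) ∨ (x0 ∨ T)) ∧ x2)
  →8  ((x2 ∨ x0) ∨ T) ∨ (¬((x1 ∨ x2) ∨ (x0 ∨ T)) ∧ x2)
  →9  T ∨ (¬((x1 ∨ x2) ∨ (x0 ∨ T)) ∧ x2)
  →10  T

Answer: normal form = T  (in 10 steps)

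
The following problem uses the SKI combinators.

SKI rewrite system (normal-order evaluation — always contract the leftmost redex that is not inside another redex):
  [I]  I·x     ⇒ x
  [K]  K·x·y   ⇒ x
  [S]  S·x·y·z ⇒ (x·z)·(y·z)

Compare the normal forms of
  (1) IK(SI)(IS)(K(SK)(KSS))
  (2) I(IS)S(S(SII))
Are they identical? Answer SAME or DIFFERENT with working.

Term A:
  start: IK(SI)(IS)(K(SK)(KSS))
  [1] K(SI)(IS)(K(SK)(KSS))
  [2] SI(K(SK)(KSS))
  [3] SI(SK)

Term B:
  start: I(IS)S(S(SII))
  [1] ISS(S(SII))
  [2] SS(S(SII))

Answer: DIFFERENT — A ⇓ SI(SK), B ⇓ SS(S(SII))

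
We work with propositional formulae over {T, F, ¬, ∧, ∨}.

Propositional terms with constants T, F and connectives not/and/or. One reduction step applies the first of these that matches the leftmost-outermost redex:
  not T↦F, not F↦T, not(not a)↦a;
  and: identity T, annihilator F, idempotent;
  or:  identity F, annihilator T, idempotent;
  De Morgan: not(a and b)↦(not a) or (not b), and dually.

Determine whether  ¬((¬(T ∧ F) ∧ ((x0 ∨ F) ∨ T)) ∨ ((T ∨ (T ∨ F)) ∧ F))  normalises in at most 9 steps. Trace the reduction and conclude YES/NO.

  start: ¬((¬(T ∧ F) ∧ ((x0 ∨ F) ∨ T)) ∨ ((T ∨ (T ∨ F)) ∧ F))
  →1  ¬(¬(T ∧ F) ∧ ((x0 ∨ F) ∨ T)) ∧ ¬((T ∨ (T ∨ F)) ∧ F)
  →2  (¬¬(T ∧ F) ∨ ¬((x0 ∨ F) ∨ T)) ∧ ¬((T ∨ (T ∨ F)) ∧ F)
  →3  ((T ∧ F) ∨ ¬((x0 ∨ F) ∨ T)) ∧ ¬((T ∨ (T ∨ F)) ∧ F)
  →4  (F ∨ ¬((x0 ∨ F) ∨ T)) ∧ ¬((T ∨ (T ∨ F)) ∧ F)
  →5  ¬((x0 ∨ F) ∨ T) ∧ ¬((T ∨ (T ∨ F)) ∧ F)
  →6  (¬(x0 ∨ F) ∧ ¬T) ∧ ¬((T ∨ (T ∨ F)) ∧ F)
  →7  ((¬x0 ∧ ¬F) ∧ ¬T) ∧ ¬((T ∨ (T ∨ F)) ∧ F)
  →8  ((¬x0 ∧ T) ∧ ¬T) ∧ ¬((T ∨ (T ∨ F)) ∧ F)
  →9  (¬x0 ∧ ¬T) ∧ ¬((T ∨ (T ∨ F)) ∧ F)

Answer: NO — after 9 steps the term is (¬x0 ∧ ¬T) ∧ ¬((T ∨ (T ∨ F)) ∧ F), not yet normal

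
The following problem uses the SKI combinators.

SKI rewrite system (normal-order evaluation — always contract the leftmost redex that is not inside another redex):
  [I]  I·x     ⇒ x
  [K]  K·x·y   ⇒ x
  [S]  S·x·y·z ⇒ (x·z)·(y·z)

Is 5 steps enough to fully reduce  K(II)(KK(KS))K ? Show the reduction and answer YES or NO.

Answer: YES — reaches normal form K in 3 ≤ 5 steps

Working:
  start: K(II)(KK(KS))K
  step 1: IIK
  step 2: IK
  step 3: K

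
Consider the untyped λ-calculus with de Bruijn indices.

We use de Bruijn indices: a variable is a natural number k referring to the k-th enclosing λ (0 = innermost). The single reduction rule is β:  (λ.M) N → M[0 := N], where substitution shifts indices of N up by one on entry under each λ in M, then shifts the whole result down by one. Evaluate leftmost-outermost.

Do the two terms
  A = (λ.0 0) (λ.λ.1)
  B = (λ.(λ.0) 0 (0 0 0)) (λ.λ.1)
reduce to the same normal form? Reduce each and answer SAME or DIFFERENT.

Answer: SAME — A ⇓ λ.λ.λ.1, B ⇓ λ.λ.λ.1

Reduction:
Term A:
  start: (λ.0 0) (λ.λ.1)
  →1  (λ.λ.1) (λ.λ.1)
  →2  λ.λ.λ.1

Term B:
  start: (λ.(λ.0) 0 (0 0 0)) (λ.λ.1)
  →1  (λ.0) (λ.λ.1) ((λ.λ.1) (λ.λ.1) (λ.λ.1))
  →2  (λ.λ.1) ((λ.λ.1) (λ.λ.1) (λ.λ.1))
  →3  λ.(λ.λ.1) (λ.λ.1) (λ.λ.1)
  →4  λ.(λ.λ.λ.1) (λ.λ.1)
  →5  λ.λ.λ.1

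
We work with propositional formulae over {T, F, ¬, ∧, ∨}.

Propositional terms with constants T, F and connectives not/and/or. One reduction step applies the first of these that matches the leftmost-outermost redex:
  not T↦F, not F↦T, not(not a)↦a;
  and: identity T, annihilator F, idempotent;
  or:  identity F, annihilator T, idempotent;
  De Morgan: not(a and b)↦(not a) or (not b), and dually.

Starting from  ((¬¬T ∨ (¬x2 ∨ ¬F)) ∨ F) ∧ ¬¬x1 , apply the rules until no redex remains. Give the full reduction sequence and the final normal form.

Answer: normal form = x1  (in 5 steps)

Working:
  start: ((¬¬T ∨ (¬x2 ∨ ¬F)) ∨ F) ∧ ¬¬x1
  [1] (¬¬T ∨ (¬x2 ∨ ¬F)) ∧ ¬¬x1
  [2] (T ∨ (¬x2 ∨ ¬F)) ∧ ¬¬x1
  [3] T ∧ ¬¬x1
  [4] ¬¬x1
  [5] x1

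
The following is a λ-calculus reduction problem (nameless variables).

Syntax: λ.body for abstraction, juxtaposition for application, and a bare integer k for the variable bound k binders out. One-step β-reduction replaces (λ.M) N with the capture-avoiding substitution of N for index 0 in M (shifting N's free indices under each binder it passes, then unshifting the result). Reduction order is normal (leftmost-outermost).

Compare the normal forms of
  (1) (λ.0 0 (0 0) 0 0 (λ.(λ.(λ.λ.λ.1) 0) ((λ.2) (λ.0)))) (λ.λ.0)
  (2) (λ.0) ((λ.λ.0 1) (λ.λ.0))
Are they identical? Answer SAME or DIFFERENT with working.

Term A:
  start: (λ.0 0 (0 0) 0 0 (λ.(λ.(λ.λ.λ.1) 0) ((λ.2) (λ.0)))) (λ.λ.0)
  step 1: (λ.λ.0) (λ.λ.0) ((λ.λ.0) (λ.λ.0)) (λ.λ.0) (λ.λ.0) (λ.(λ.(λ.λ.λ.1) 0) ((λ.λ.λ.0) (λ.0)))
  step 2: (λ.0) ((λ.λ.0) (λ.λ.0)) (λ.λ.0) (λ.λ.0) (λ.(λ.(λ.λ.λ.1) 0) ((λ.λ.λ.0) (λ.0)))
  step 3: (λ.λ.0) (λ.λ.0) (λ.λ.0) (λ.λ.0) (λ.(λ.(λ.λ.λ.1) 0) ((λ.λ.λ.0) (λ.0)))
  step 4: (λ.0) (λ.λ.0) (λ.λ.0) (λ.(λ.(λ.λ.λ.1) 0) ((λ.λ.λ.0) (λ.0)))
  step 5: (λ.λ.0) (λ.λ.0) (λ.(λ.(λ.λ.λ.1) 0) ((λ.λ.λ.0) (λ.0)))
  step 6: (λ.0) (λ.(λ.(λ.λ.λ.1) 0) ((λ.λ.λ.0) (λ.0)))
  step 7: λ.(λ.(λ.λ.λ.1) 0) ((λ.λ.λ.0) (λ.0))
  step 8: λ.(λ.λ.λ.1) ((λ.λ.λ.0) (λ.0))
  step 9: λ.λ.λ.1

Term B:
  start: (λ.0) ((λ.λ.0 1) (λ.λ.0))
  step 1: (λ.λ.0 1) (λ.λ.0)
  step 2: λ.0 (λ.λ.0)

Answer: DIFFERENT — A ⇓ λ.λ.λ.1, B ⇓ λ.0 (λ.λ.0)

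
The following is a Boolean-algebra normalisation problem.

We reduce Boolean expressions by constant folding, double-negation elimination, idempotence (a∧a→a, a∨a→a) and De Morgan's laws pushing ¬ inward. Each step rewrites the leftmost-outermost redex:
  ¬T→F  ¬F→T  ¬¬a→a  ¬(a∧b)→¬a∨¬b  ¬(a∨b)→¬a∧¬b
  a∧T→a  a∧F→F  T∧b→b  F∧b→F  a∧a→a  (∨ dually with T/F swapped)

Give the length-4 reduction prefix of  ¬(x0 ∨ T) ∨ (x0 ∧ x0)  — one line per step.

  start: ¬(x0 ∨ T) ∨ (x0 ∧ x0)
  →1  (¬x0 ∧ ¬T) ∨ (x0 ∧ x0)
  →2  (¬x0 ∧ F) ∨ (x0 ∧ x0)
  →3  F ∨ (x0 ∧ x0)
  →4  x0 ∧ x0

Answer: after 4 steps: x0 ∧ x0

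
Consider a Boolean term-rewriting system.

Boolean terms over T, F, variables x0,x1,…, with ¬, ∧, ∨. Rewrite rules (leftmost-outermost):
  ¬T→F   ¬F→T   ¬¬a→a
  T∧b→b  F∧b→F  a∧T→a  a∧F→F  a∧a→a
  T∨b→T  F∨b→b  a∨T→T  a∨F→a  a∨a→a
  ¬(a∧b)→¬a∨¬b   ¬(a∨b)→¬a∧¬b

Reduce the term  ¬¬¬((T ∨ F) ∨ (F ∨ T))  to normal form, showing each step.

Answer: normal form = F  (in 6 steps)

Working:
  start: ¬¬¬((T ∨ F) ∨ (F ∨ T))
  step 1: ¬((T ∨ F) ∨ (F ∨ T))
  step 2: ¬(T ∨ F) ∧ ¬(F ∨ T)
  step 3: (¬T ∧ ¬F) ∧ ¬(F ∨ T)
  step 4: (F ∧ ¬F) ∧ ¬(F ∨ T)
  step 5: F ∧ ¬(F ∨ T)
  step 6: F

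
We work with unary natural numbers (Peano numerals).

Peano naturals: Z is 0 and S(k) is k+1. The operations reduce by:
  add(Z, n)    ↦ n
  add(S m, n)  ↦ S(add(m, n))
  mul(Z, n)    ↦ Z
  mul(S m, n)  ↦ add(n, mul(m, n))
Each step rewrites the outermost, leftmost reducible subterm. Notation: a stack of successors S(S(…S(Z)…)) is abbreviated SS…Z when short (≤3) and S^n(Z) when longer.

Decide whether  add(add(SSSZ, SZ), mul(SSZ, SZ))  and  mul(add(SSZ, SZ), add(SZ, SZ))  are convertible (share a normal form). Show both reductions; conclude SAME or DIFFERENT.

Answer: SAME — A ⇓ S^6(Z), B ⇓ S^6(Z)

Working:
Term A:
  start: add(add(SSSZ, SZ), mul(SSZ, SZ))
  step 1: add(S(add(SSZ, SZ)), mul(SSZ, SZ))
  step 2: S(add(add(SSZ, SZ), mul(SSZ, SZ)))
  step 3: S(add(S(add(SZ, SZ)), mul(SSZ, SZ)))
  step 4: S(S(add(add(SZ, SZ), mul(SSZ, SZ))))
  step 5: S(S(add(S(add(Z, SZ)), mul(SSZ, SZ))))
  step 6: S(S(S(add(add(Z, SZ), mul(SSZ, SZ)))))
  step 7: S(S(S(add(SZ, mul(SSZ, SZ)))))
  step 8: S(S(S(S(add(Z, mul(SSZ, SZ))))))
  step 9: S(S(S(S(mul(SSZ, SZ)))))
  step 10: S(S(S(S(add(SZ, mul(SZ, SZ))))))
  step 11: S(S(S(S(S(add(Z, mul(SZ, SZ)))))))
  step 12: S(S(S(S(S(mul(SZ, SZ))))))
  step 13: S(S(S(S(S(add(SZ, mul(Z, SZ)))))))
  step 14: S(S(S(S(S(S(add(Z, mul(Z, SZ))))))))
  step 15: S(S(S(S(S(S(mul(Z, SZ)))))))
  step 16: S^6(Z)

Term B:
  start: mul(add(SSZ, SZ), add(SZ, SZ))
  step 1: mul(S(add(SZ, SZ)), add(SZ, SZ))
  step 2: add(add(SZ, SZ), mul(add(SZ, SZ), add(SZ, SZ)))
  step 3: add(S(add(Z, SZ)), mul(add(SZ, SZ), add(SZ, SZ)))
  step 4: S(add(add(Z, SZ), mul(add(SZ, SZ), add(SZ, SZ))))
  step 5: S(add(SZ, mul(add(SZ, SZ), add(SZ, SZ))))
  step 6: S(S(add(Z, mul(add(SZ, SZ), add(SZ, SZ)))))
  step 7: S(S(mul(add(SZ, SZ), add(SZ, SZ))))
  step 8: S(S(mul(S(add(Z, SZ)), add(SZ, SZ))))
  step 9: S(S(add(add(SZ, SZ), mul(add(Z, SZ), add(SZ, SZ)))))
  step 10: S(S(add(S(add(Z, SZ)), mul(add(Z, SZ), add(SZ, SZ)))))
  step 11: S(S(S(add(add(Z, SZ), mul(add(Z, SZ), add(SZ, SZ))))))
  step 12: S(S(S(add(SZ, mul(add(Z, SZ), add(SZ, SZ))))))
  step 13: S(S(S(S(add(Z, mul(add(Z, SZ), add(SZ, SZ)))))))
  step 14: S(S(S(S(mul(add(Z, SZ), add(SZ, SZ))))))
  step 15: S(S(S(S(mul(SZ, add(SZ, SZ))))))
  step 16: S(S(S(S(add(add(SZ, SZ), mul(Z, add(SZ, SZ)))))))
  step 17: S(S(S(S(add(S(add(Z, SZ)), mul(Z, add(SZ, SZ)))))))
  step 18: S(S(S(S(S(add(add(Z, SZ), mul(Z, add(SZ, SZ))))))))
  step 19: S(S(S(S(S(add(SZ, mul(Z, add(SZ, SZ))))))))
  step 20: S(S(S(S(S(S(add(Z, mul(Z, add(SZ, SZ)))))))))
  step 21: S(S(S(S(S(S(mul(Z, add(SZ, SZ))))))))
  step 22: S^6(Z)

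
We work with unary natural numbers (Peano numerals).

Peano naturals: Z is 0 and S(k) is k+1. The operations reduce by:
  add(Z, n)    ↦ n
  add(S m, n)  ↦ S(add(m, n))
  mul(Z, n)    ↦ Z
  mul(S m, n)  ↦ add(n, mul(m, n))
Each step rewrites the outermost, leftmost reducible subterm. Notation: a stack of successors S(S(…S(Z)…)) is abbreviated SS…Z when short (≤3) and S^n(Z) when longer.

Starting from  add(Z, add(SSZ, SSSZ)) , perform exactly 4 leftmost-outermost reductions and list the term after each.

Answer: after 4 steps: S^5(Z)

Reduction:
  start: add(Z, add(SSZ, SSSZ))
  step 1: add(SSZ, SSSZ)
  step 2: S(add(SZ, SSSZ))
  step 3: S(S(add(Z, SSSZ)))
  step 4: S^5(Z)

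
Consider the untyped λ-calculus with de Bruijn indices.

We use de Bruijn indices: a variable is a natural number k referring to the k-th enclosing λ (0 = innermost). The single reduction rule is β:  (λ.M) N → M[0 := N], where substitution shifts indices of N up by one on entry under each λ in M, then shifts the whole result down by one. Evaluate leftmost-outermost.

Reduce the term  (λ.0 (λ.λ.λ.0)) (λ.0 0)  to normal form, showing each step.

  start: (λ.0 (λ.λ.λ.0)) (λ.0 0)
  step 1: (λ.0 0) (λ.λ.λ.0)
  step 2: (λ.λ.λ.0) (λ.λ.λ.0)
  step 3: λ.λ.0

Answer: normal form = λ.λ.0  (in 3 steps)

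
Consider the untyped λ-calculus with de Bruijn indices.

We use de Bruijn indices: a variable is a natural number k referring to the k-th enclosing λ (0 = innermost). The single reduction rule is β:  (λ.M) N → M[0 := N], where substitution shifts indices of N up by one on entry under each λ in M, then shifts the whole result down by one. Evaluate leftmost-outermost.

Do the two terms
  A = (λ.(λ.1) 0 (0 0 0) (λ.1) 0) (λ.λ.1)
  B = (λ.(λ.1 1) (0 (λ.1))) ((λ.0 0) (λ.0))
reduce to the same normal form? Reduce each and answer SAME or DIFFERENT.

Term A:
  start: (λ.(λ.1) 0 (0 0 0) (λ.1) 0) (λ.λ.1)
  [1] (λ.λ.λ.1) (λ.λ.1) ((λ.λ.1) (λ.λ.1) (λ.λ.1)) (λ.λ.λ.1) (λ.λ.1)
  [2] (λ.λ.1) ((λ.λ.1) (λ.λ.1) (λ.λ.1)) (λ.λ.λ.1) (λ.λ.1)
  [3] (λ.(λ.λ.1) (λ.λ.1) (λ.λ.1)) (λ.λ.λ.1) (λ.λ.1)
  [4] (λ.λ.1) (λ.λ.1) (λ.λ.1) (λ.λ.1)
  [5] (λ.λ.λ.1) (λ.λ.1) (λ.λ.1)
  [6] (λ.λ.1) (λ.λ.1)
  [7] λ.λ.λ.1

Term B:
  start: (λ.(λ.1 1) (0 (λ.1))) ((λ.0 0) (λ.0))
  [1] (λ.(λ.0 0) (λ.0) ((λ.0 0) (λ.0))) ((λ.0 0) (λ.0) (λ.(λ.0 0) (λ.0)))
  [2] (λ.0 0) (λ.0) ((λ.0 0) (λ.0))
  [3] (λ.0) (λ.0) ((λ.0 0) (λ.0))
  [4] (λ.0) ((λ.0 0) (λ.0))
  [5] (λ.0 0) (λ.0)
  [6] (λ.0) (λ.0)
  [7] λ.0

Answer: DIFFERENT — A ⇓ λ.λ.λ.1, B ⇓ λ.0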